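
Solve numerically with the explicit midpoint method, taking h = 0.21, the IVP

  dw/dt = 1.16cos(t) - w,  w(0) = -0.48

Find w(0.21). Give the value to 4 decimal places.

Midpoint: k1 = f(t_n, w_n); k2 = f(t_n + h/2, w_n + (h/2)·k1); w_{n+1} = w_n + h·k2.
t=0.000000, w=-0.480000:
  k1 = f(0.000000, -0.480000) = 1.640000
  k2 = f(0.105000, -0.307800) = 1.461411
  w ← -0.480000 + 0.21·1.461411 = -0.173104
w(0.21) ≈ -0.1731

-0.1731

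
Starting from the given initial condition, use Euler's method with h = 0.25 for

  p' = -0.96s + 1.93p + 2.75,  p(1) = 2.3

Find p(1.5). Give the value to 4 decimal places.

Euler: p_{n+1} = p_n + h·f(s_n, p_n).
s=1.000000, p=2.300000: f=6.229000 → p ← 2.300000 + 0.25·6.229000 = 3.857250
s=1.250000, p=3.857250: f=8.994492 → p ← 3.857250 + 0.25·8.994492 = 6.105873
p(1.5) ≈ 6.1059

6.1059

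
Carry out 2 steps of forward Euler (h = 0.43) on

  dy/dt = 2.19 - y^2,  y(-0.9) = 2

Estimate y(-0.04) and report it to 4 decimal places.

1.5216

Euler: y_{n+1} = y_n + h·f(t_n, y_n).
t=-0.900000, y=2.000000: f=-1.810000 → y ← 2.000000 + 0.43·(-1.810000) = 1.221700
t=-0.470000, y=1.221700: f=0.697449 → y ← 1.221700 + 0.43·0.697449 = 1.521603
y(-0.04) ≈ 1.5216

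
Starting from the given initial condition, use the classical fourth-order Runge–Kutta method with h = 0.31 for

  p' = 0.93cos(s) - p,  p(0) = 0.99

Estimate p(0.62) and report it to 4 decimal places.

RK4: k1 = f(s_n, p_n); k2 = f(s_n + h/2, p_n + (h/2)·k1); k3 = f(s_n + h/2, p_n + (h/2)·k2); k4 = f(s_n + h, p_n + h·k3); p_{n+1} = p_n + (h/6)·(k1 + 2k2 + 2k3 + k4).
s=0.000000, p=0.990000:
  k1 = f(0.000000, 0.990000) = -0.060000
  k2 = f(0.155000, 0.980700) = -0.061849
  k3 = f(0.155000, 0.980413) = -0.061563
  k4 = f(0.310000, 0.970916) = -0.085245
  p ← 0.990000 + (0.31/6)·(k1 + 2k2 + 2k3 + k4) = 0.969743
s=0.310000, p=0.969743:
  k1 = f(0.310000, 0.969743) = -0.084073
  k2 = f(0.465000, 0.956712) = -0.125458
  k3 = f(0.465000, 0.950297) = -0.119043
  k4 = f(0.620000, 0.932840) = -0.175933
  p ← 0.969743 + (0.31/6)·(k1 + 2k2 + 2k3 + k4) = 0.931044
p(0.62) ≈ 0.9310

0.9310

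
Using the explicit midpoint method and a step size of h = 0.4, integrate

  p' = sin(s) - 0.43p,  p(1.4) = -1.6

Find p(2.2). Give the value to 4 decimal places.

-0.4979

Midpoint: k1 = f(s_n, p_n); k2 = f(s_n + h/2, p_n + (h/2)·k1); p_{n+1} = p_n + h·k2.
s=1.400000, p=-1.600000:
  k1 = f(1.400000, -1.600000) = 1.673450
  k2 = f(1.600000, -1.265310) = 1.543657
  p ← -1.600000 + 0.4·1.543657 = -0.982537
s=1.800000, p=-0.982537:
  k1 = f(1.800000, -0.982537) = 1.396339
  k2 = f(2.000000, -0.703270) = 1.211703
  p ← -0.982537 + 0.4·1.211703 = -0.497856
p(2.2) ≈ -0.4979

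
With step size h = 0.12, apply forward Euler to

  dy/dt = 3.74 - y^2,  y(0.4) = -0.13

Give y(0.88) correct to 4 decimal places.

1.4286

Euler: y_{n+1} = y_n + h·f(t_n, y_n).
t=0.400000, y=-0.130000: f=3.723100 → y ← -0.130000 + 0.12·3.723100 = 0.316772
t=0.520000, y=0.316772: f=3.639656 → y ← 0.316772 + 0.12·3.639656 = 0.753531
t=0.640000, y=0.753531: f=3.172192 → y ← 0.753531 + 0.12·3.172192 = 1.134194
t=0.760000, y=1.134194: f=2.453605 → y ← 1.134194 + 0.12·2.453605 = 1.428626
y(0.88) ≈ 1.4286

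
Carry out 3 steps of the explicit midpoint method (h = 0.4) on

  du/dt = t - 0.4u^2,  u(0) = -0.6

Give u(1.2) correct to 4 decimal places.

Midpoint: k1 = f(t_n, u_n); k2 = f(t_n + h/2, u_n + (h/2)·k1); u_{n+1} = u_n + h·k2.
t=0.000000, u=-0.600000:
  k1 = f(0.000000, -0.600000) = -0.144000
  k2 = f(0.200000, -0.628800) = 0.041844
  u ← -0.600000 + 0.4·0.041844 = -0.583262
t=0.400000, u=-0.583262:
  k1 = f(0.400000, -0.583262) = 0.263922
  k2 = f(0.600000, -0.530478) = 0.487437
  u ← -0.583262 + 0.4·0.487437 = -0.388287
t=0.800000, u=-0.388287:
  k1 = f(0.800000, -0.388287) = 0.739693
  k2 = f(1.000000, -0.240349) = 0.976893
  u ← -0.388287 + 0.4·0.976893 = 0.002470
u(1.2) ≈ 0.0025

0.0025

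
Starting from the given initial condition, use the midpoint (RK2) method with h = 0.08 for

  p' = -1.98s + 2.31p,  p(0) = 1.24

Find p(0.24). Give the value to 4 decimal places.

Midpoint: k1 = f(s_n, p_n); k2 = f(s_n + h/2, p_n + (h/2)·k1); p_{n+1} = p_n + h·k2.
s=0.000000, p=1.240000:
  k1 = f(0.000000, 1.240000) = 2.864400
  k2 = f(0.040000, 1.354576) = 3.049871
  p ← 1.240000 + 0.08·3.049871 = 1.483990
s=0.080000, p=1.483990:
  k1 = f(0.080000, 1.483990) = 3.269616
  k2 = f(0.120000, 1.614774) = 3.492529
  p ← 1.483990 + 0.08·3.492529 = 1.763392
s=0.160000, p=1.763392:
  k1 = f(0.160000, 1.763392) = 3.756635
  k2 = f(0.200000, 1.913657) = 4.024548
  p ← 1.763392 + 0.08·4.024548 = 2.085356
p(0.24) ≈ 2.0854

2.0854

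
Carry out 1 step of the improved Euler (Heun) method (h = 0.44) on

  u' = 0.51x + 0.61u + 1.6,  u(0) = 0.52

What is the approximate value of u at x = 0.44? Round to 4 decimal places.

1.5261

Heun: k1 = f(x_n, u_n); k2 = f(x_n + h, u_n + h·k1); u_{n+1} = u_n + (h/2)·(k1 + k2).
x=0.000000, u=0.520000:
  k1 = f(0.000000, 0.520000) = 1.917200
  k2 = f(0.440000, 1.363568) = 2.656176
  u ← 0.520000 + (0.44/2)·(1.917200 + 2.656176) = 1.526143
u(0.44) ≈ 1.5261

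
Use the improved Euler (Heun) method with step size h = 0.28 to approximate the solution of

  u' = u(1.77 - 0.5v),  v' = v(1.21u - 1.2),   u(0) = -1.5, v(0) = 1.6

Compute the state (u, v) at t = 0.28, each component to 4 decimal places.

Heun on (u,v): k1 = f(t_n, state_n); k2 = f(t_n + h, state_n + h·k1); state_{n+1} = state_n + (h/2)·(k1 + k2).
0.000000: (-1.500000, 1.600000)
  k1 = (-1.455000, -4.824000)
  predictor → (-1.907400, 0.249280)
  k2 = (-3.138360, -0.874463)
  → (-2.143070, 0.802215)
(u(0.28), v(0.28)) ≈ (-2.1431, 0.8022)

-2.1431, 0.8022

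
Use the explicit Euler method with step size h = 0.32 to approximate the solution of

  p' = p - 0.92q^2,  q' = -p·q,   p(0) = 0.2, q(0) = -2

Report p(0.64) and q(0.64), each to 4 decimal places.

-2.2376, -2.4193

Euler on (p,q): p_{n+1} = p_n + h·p', q_{n+1} = q_n + h·q'.
0.000000: (0.200000, -2.000000); f=(-3.480000, 0.400000) → (-0.913600, -1.872000)
0.320000: (-0.913600, -1.872000); f=(-4.137633, -1.710259) → (-2.237643, -2.419283)
(p(0.64), q(0.64)) ≈ (-2.2376, -2.4193)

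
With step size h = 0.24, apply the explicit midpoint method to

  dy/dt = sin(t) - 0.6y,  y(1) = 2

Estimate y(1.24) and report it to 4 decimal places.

1.9342

Midpoint: k1 = f(t_n, y_n); k2 = f(t_n + h/2, y_n + (h/2)·k1); y_{n+1} = y_n + h·k2.
t=1.000000, y=2.000000:
  k1 = f(1.000000, 2.000000) = -0.358529
  k2 = f(1.120000, 1.956977) = -0.274085
  y ← 2.000000 + 0.24·(-0.274085) = 1.934219
y(1.24) ≈ 1.9342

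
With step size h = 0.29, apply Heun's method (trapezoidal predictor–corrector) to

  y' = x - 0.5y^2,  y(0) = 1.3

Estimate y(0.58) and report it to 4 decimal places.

1.0933

Heun: k1 = f(x_n, y_n); k2 = f(x_n + h, y_n + h·k1); y_{n+1} = y_n + (h/2)·(k1 + k2).
x=0.000000, y=1.300000:
  k1 = f(0.000000, 1.300000) = -0.845000
  k2 = f(0.290000, 1.054950) = -0.266460
  y ← 1.300000 + (0.29/2)·(-0.845000 + (-0.266460)) = 1.138838
x=0.290000, y=1.138838:
  k1 = f(0.290000, 1.138838) = -0.358476
  k2 = f(0.580000, 1.034880) = 0.044511
  y ← 1.138838 + (0.29/2)·(-0.358476 + 0.044511) = 1.093313
y(0.58) ≈ 1.0933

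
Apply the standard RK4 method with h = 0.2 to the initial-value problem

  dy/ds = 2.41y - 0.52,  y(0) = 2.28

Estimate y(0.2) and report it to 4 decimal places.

3.5579

RK4: k1 = f(s_n, y_n); k2 = f(s_n + h/2, y_n + (h/2)·k1); k3 = f(s_n + h/2, y_n + (h/2)·k2); k4 = f(s_n + h, y_n + h·k3); y_{n+1} = y_n + (h/6)·(k1 + 2k2 + 2k3 + k4).
s=0.000000, y=2.280000:
  k1 = f(0.000000, 2.280000) = 4.974800
  k2 = f(0.100000, 2.777480) = 6.173727
  k3 = f(0.100000, 2.897373) = 6.462668
  k4 = f(0.200000, 3.572534) = 8.089806
  y ← 2.280000 + (0.2/6)·(k1 + 2k2 + 2k3 + k4) = 3.557913
y(0.2) ≈ 3.5579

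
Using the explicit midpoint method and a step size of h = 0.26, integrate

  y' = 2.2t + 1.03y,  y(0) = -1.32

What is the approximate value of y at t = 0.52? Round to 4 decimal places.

Midpoint: k1 = f(t_n, y_n); k2 = f(t_n + h/2, y_n + (h/2)·k1); y_{n+1} = y_n + h·k2.
t=0.000000, y=-1.320000:
  k1 = f(0.000000, -1.320000) = -1.359600
  k2 = f(0.130000, -1.496748) = -1.255650
  y ← -1.320000 + 0.26·(-1.255650) = -1.646469
t=0.260000, y=-1.646469:
  k1 = f(0.260000, -1.646469) = -1.123863
  k2 = f(0.390000, -1.792571) = -0.988348
  y ← -1.646469 + 0.26·(-0.988348) = -1.903440
y(0.52) ≈ -1.9034

-1.9034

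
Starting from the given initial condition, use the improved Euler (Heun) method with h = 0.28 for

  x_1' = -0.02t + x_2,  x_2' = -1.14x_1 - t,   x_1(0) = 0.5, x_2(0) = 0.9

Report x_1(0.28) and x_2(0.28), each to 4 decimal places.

0.7289, 0.6610

Heun on (x_1,x_2): k1 = f(t_n, state_n); k2 = f(t_n + h, state_n + h·k1); state_{n+1} = state_n + (h/2)·(k1 + k2).
0.000000: (0.500000, 0.900000)
  k1 = (0.900000, -0.570000)
  predictor → (0.752000, 0.740400)
  k2 = (0.734800, -1.137280)
  → (0.728872, 0.660981)
(x_1(0.28), x_2(0.28)) ≈ (0.7289, 0.6610)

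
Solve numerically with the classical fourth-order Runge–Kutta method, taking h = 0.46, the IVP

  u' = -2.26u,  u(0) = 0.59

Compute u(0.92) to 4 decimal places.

RK4: k1 = f(t_n, u_n); k2 = f(t_n + h/2, u_n + (h/2)·k1); k3 = f(t_n + h/2, u_n + (h/2)·k2); k4 = f(t_n + h, u_n + h·k3); u_{n+1} = u_n + (h/6)·(k1 + 2k2 + 2k3 + k4).
t=0.000000, u=0.590000:
  k1 = f(0.000000, 0.590000) = -1.333400
  k2 = f(0.230000, 0.283318) = -0.640299
  k3 = f(0.230000, 0.442731) = -1.000573
  k4 = f(0.460000, 0.129737) = -0.293205
  u ← 0.590000 + (0.46/6)·(k1 + 2k2 + 2k3 + k4) = 0.213693
t=0.460000, u=0.213693:
  k1 = f(0.460000, 0.213693) = -0.482947
  k2 = f(0.690000, 0.102616) = -0.231911
  k3 = f(0.690000, 0.160354) = -0.362400
  k4 = f(0.920000, 0.046990) = -0.106196
  u ← 0.213693 + (0.46/6)·(k1 + 2k2 + 2k3 + k4) = 0.077398
u(0.92) ≈ 0.0774

0.0774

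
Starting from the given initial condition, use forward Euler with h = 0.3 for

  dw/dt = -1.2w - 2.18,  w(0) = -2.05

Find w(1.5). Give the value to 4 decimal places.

Euler: w_{n+1} = w_n + h·f(t_n, w_n).
t=0.000000, w=-2.050000: f=0.280000 → w ← -2.050000 + 0.3·0.280000 = -1.966000
t=0.300000, w=-1.966000: f=0.179200 → w ← -1.966000 + 0.3·0.179200 = -1.912240
t=0.600000, w=-1.912240: f=0.114688 → w ← -1.912240 + 0.3·0.114688 = -1.877834
t=0.900000, w=-1.877834: f=0.073400 → w ← -1.877834 + 0.3·0.073400 = -1.855814
t=1.200000, w=-1.855814: f=0.046976 → w ← -1.855814 + 0.3·0.046976 = -1.841721
w(1.5) ≈ -1.8417

-1.8417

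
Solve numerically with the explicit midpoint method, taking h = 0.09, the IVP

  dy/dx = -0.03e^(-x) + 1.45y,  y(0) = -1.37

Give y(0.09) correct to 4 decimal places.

Midpoint: k1 = f(x_n, y_n); k2 = f(x_n + h/2, y_n + (h/2)·k1); y_{n+1} = y_n + h·k2.
x=0.000000, y=-1.370000:
  k1 = f(0.000000, -1.370000) = -2.016500
  k2 = f(0.045000, -1.460743) = -2.146757
  y ← -1.370000 + 0.09·(-2.146757) = -1.563208
y(0.09) ≈ -1.5632

-1.5632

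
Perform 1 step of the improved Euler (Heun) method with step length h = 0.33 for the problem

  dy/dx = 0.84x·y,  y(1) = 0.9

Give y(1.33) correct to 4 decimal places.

1.2366

Heun: k1 = f(x_n, y_n); k2 = f(x_n + h, y_n + h·k1); y_{n+1} = y_n + (h/2)·(k1 + k2).
x=1.000000, y=0.900000:
  k1 = f(1.000000, 0.900000) = 0.756000
  k2 = f(1.330000, 1.149480) = 1.284199
  y ← 0.900000 + (0.33/2)·(0.756000 + 1.284199) = 1.236633
y(1.33) ≈ 1.2366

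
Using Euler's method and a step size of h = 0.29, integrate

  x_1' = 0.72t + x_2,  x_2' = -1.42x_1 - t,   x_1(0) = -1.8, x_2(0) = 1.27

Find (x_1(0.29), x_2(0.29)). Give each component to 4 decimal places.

-1.4317, 2.0112

Euler on (x_1,x_2): x_1_{n+1} = x_1_n + h·x_1', x_2_{n+1} = x_2_n + h·x_2'.
0.000000: (-1.800000, 1.270000); f=(1.270000, 2.556000) → (-1.431700, 2.011240)
(x_1(0.29), x_2(0.29)) ≈ (-1.4317, 2.0112)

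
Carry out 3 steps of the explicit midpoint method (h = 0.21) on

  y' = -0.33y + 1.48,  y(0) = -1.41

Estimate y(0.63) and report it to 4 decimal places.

Midpoint: k1 = f(t_n, y_n); k2 = f(t_n + h/2, y_n + (h/2)·k1); y_{n+1} = y_n + h·k2.
t=0.000000, y=-1.410000:
  k1 = f(0.000000, -1.410000) = 1.945300
  k2 = f(0.105000, -1.205743) = 1.877895
  y ← -1.410000 + 0.21·1.877895 = -1.015642
t=0.210000, y=-1.015642:
  k1 = f(0.210000, -1.015642) = 1.815162
  k2 = f(0.315000, -0.825050) = 1.752266
  y ← -1.015642 + 0.21·1.752266 = -0.647666
t=0.420000, y=-0.647666:
  k1 = f(0.420000, -0.647666) = 1.693730
  k2 = f(0.525000, -0.469824) = 1.635042
  y ← -0.647666 + 0.21·1.635042 = -0.304307
y(0.63) ≈ -0.3043

-0.3043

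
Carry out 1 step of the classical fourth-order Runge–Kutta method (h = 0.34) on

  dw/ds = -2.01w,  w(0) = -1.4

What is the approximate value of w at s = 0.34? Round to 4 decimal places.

-0.7084

RK4: k1 = f(s_n, w_n); k2 = f(s_n + h/2, w_n + (h/2)·k1); k3 = f(s_n + h/2, w_n + (h/2)·k2); k4 = f(s_n + h, w_n + h·k3); w_{n+1} = w_n + (h/6)·(k1 + 2k2 + 2k3 + k4).
s=0.000000, w=-1.400000:
  k1 = f(0.000000, -1.400000) = 2.814000
  k2 = f(0.170000, -0.921620) = 1.852456
  k3 = f(0.170000, -1.085082) = 2.181016
  k4 = f(0.340000, -0.658455) = 1.323494
  w ← -1.400000 + (0.34/6)·(k1 + 2k2 + 2k3 + k4) = -0.708415
w(0.34) ≈ -0.7084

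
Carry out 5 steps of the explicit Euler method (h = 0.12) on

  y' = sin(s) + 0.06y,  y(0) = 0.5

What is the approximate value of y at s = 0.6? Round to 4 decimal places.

Euler: y_{n+1} = y_n + h·f(s_n, y_n).
s=0.000000, y=0.500000: f=0.030000 → y ← 0.500000 + 0.12·0.030000 = 0.503600
s=0.120000, y=0.503600: f=0.149928 → y ← 0.503600 + 0.12·0.149928 = 0.521591
s=0.240000, y=0.521591: f=0.268998 → y ← 0.521591 + 0.12·0.268998 = 0.553871
s=0.360000, y=0.553871: f=0.385507 → y ← 0.553871 + 0.12·0.385507 = 0.600132
s=0.480000, y=0.600132: f=0.497787 → y ← 0.600132 + 0.12·0.497787 = 0.659866
y(0.6) ≈ 0.6599

0.6599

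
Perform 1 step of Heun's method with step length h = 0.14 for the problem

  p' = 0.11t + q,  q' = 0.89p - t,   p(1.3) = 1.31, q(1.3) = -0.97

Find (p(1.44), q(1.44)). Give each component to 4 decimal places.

Heun on (p,q): k1 = f(t_n, state_n); k2 = f(t_n + h, state_n + h·k1); state_{n+1} = state_n + (h/2)·(k1 + k2).
1.300000: (1.310000, -0.970000)
  k1 = (-0.827000, -0.134100)
  predictor → (1.194220, -0.988774)
  k2 = (-0.830374, -0.377144)
  → (1.193984, -1.005787)
(p(1.44), q(1.44)) ≈ (1.1940, -1.0058)

1.1940, -1.0058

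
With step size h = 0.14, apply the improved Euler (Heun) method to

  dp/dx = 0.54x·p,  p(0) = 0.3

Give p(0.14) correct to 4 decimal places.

Heun: k1 = f(x_n, p_n); k2 = f(x_n + h, p_n + h·k1); p_{n+1} = p_n + (h/2)·(k1 + k2).
x=0.000000, p=0.300000:
  k1 = f(0.000000, 0.300000) = 0.000000
  k2 = f(0.140000, 0.300000) = 0.022680
  p ← 0.300000 + (0.14/2)·(0.000000 + 0.022680) = 0.301588
p(0.14) ≈ 0.3016

0.3016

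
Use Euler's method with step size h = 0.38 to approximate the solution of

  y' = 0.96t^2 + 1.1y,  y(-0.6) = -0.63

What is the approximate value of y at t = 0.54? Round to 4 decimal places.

-1.4978

Euler: y_{n+1} = y_n + h·f(t_n, y_n).
t=-0.600000, y=-0.630000: f=-0.347400 → y ← -0.630000 + 0.38·(-0.347400) = -0.762012
t=-0.220000, y=-0.762012: f=-0.791749 → y ← -0.762012 + 0.38·(-0.791749) = -1.062877
t=0.160000, y=-1.062877: f=-1.144588 → y ← -1.062877 + 0.38·(-1.144588) = -1.497820
y(0.54) ≈ -1.4978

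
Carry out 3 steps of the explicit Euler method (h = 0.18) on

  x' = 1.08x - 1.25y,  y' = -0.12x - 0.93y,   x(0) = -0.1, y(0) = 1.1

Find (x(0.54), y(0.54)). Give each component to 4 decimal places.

-0.9439, 0.6569

Euler on (x,y): x_{n+1} = x_n + h·x', y_{n+1} = y_n + h·y'.
0.000000: (-0.100000, 1.100000); f=(-1.483000, -1.011000) → (-0.366940, 0.918020)
0.180000: (-0.366940, 0.918020); f=(-1.543820, -0.809726) → (-0.644828, 0.772269)
0.360000: (-0.644828, 0.772269); f=(-1.661751, -0.640831) → (-0.943943, 0.656920)
(x(0.54), y(0.54)) ≈ (-0.9439, 0.6569)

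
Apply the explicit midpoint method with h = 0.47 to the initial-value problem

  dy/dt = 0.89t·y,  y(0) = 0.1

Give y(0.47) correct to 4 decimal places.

0.1098

Midpoint: k1 = f(t_n, y_n); k2 = f(t_n + h/2, y_n + (h/2)·k1); y_{n+1} = y_n + h·k2.
t=0.000000, y=0.100000:
  k1 = f(0.000000, 0.100000) = 0.000000
  k2 = f(0.235000, 0.100000) = 0.020915
  y ← 0.100000 + 0.47·0.020915 = 0.109830
y(0.47) ≈ 0.1098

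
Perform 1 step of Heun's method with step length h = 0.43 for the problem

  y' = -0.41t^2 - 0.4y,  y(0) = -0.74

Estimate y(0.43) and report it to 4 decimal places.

-0.6400

Heun: k1 = f(t_n, y_n); k2 = f(t_n + h, y_n + h·k1); y_{n+1} = y_n + (h/2)·(k1 + k2).
t=0.000000, y=-0.740000:
  k1 = f(0.000000, -0.740000) = 0.296000
  k2 = f(0.430000, -0.612720) = 0.169279
  y ← -0.740000 + (0.43/2)·(0.296000 + 0.169279) = -0.639965
y(0.43) ≈ -0.6400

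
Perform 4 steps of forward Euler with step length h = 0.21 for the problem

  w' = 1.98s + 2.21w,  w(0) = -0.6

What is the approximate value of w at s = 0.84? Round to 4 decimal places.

Euler: w_{n+1} = w_n + h·f(s_n, w_n).
s=0.000000, w=-0.600000: f=-1.326000 → w ← -0.600000 + 0.21·(-1.326000) = -0.878460
s=0.210000, w=-0.878460: f=-1.525597 → w ← -0.878460 + 0.21·(-1.525597) = -1.198835
s=0.420000, w=-1.198835: f=-1.817826 → w ← -1.198835 + 0.21·(-1.817826) = -1.580579
s=0.630000, w=-1.580579: f=-2.245679 → w ← -1.580579 + 0.21·(-2.245679) = -2.052171
w(0.84) ≈ -2.0522

-2.0522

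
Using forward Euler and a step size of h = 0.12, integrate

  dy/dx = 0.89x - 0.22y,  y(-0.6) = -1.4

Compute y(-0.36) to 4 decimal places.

Euler: y_{n+1} = y_n + h·f(x_n, y_n).
x=-0.600000, y=-1.400000: f=-0.226000 → y ← -1.400000 + 0.12·(-0.226000) = -1.427120
x=-0.480000, y=-1.427120: f=-0.113234 → y ← -1.427120 + 0.12·(-0.113234) = -1.440708
y(-0.36) ≈ -1.4407

-1.4407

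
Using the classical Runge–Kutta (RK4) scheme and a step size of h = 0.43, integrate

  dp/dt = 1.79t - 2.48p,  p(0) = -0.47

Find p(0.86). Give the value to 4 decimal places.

0.3073

RK4: k1 = f(t_n, p_n); k2 = f(t_n + h/2, p_n + (h/2)·k1); k3 = f(t_n + h/2, p_n + (h/2)·k2); k4 = f(t_n + h, p_n + h·k3); p_{n+1} = p_n + (h/6)·(k1 + 2k2 + 2k3 + k4).
t=0.000000, p=-0.470000:
  k1 = f(0.000000, -0.470000) = 1.165600
  k2 = f(0.215000, -0.219396) = 0.928952
  k3 = f(0.215000, -0.270275) = 1.055133
  k4 = f(0.430000, -0.016293) = 0.810106
  p ← -0.470000 + (0.43/6)·(k1 + 2k2 + 2k3 + k4) = -0.044022
t=0.430000, p=-0.044022:
  k1 = f(0.430000, -0.044022) = 0.878875
  k2 = f(0.645000, 0.144936) = 0.795109
  k3 = f(0.645000, 0.126926) = 0.839773
  k4 = f(0.860000, 0.317080) = 0.753041
  p ← -0.044022 + (0.43/6)·(k1 + 2k2 + 2k3 + k4) = 0.307265
p(0.86) ≈ 0.3073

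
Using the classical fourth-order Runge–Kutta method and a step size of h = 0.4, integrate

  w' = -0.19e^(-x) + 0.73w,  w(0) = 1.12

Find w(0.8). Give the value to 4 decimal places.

1.8607

RK4: k1 = f(x_n, w_n); k2 = f(x_n + h/2, w_n + (h/2)·k1); k3 = f(x_n + h/2, w_n + (h/2)·k2); k4 = f(x_n + h, w_n + h·k3); w_{n+1} = w_n + (h/6)·(k1 + 2k2 + 2k3 + k4).
x=0.000000, w=1.120000:
  k1 = f(0.000000, 1.120000) = 0.627600
  k2 = f(0.200000, 1.245520) = 0.753671
  k3 = f(0.200000, 1.270734) = 0.772077
  k4 = f(0.400000, 1.428831) = 0.915686
  w ← 1.120000 + (0.4/6)·(k1 + 2k2 + 2k3 + k4) = 1.426319
x=0.400000, w=1.426319:
  k1 = f(0.400000, 1.426319) = 0.913852
  k2 = f(0.600000, 1.609089) = 1.070361
  k3 = f(0.600000, 1.640391) = 1.093211
  k4 = f(0.800000, 1.863603) = 1.275058
  w ← 1.426319 + (0.4/6)·(k1 + 2k2 + 2k3 + k4) = 1.860722
w(0.8) ≈ 1.8607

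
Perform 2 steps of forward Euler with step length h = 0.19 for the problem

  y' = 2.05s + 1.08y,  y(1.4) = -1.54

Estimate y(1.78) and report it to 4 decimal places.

-0.9604

Euler: y_{n+1} = y_n + h·f(s_n, y_n).
s=1.400000, y=-1.540000: f=1.206800 → y ← -1.540000 + 0.19·1.206800 = -1.310708
s=1.590000, y=-1.310708: f=1.843935 → y ← -1.310708 + 0.19·1.843935 = -0.960360
y(1.78) ≈ -0.9604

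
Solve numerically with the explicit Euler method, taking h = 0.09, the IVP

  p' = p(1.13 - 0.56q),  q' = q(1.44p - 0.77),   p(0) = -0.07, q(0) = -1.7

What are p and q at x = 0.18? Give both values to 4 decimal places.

-0.0981, -1.4413

Euler on (p,q): p_{n+1} = p_n + h·p', q_{n+1} = q_n + h·q'.
0.000000: (-0.070000, -1.700000); f=(-0.145740, 1.480360) → (-0.083117, -1.566768)
0.090000: (-0.083117, -1.566768); f=(-0.166847, 1.393934) → (-0.098133, -1.441314)
(p(0.18), q(0.18)) ≈ (-0.0981, -1.4413)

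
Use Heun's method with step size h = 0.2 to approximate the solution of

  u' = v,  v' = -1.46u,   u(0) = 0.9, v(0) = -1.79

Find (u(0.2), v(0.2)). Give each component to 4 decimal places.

Heun on (u,v): k1 = f(t_n, state_n); k2 = f(t_n + h, state_n + h·k1); state_{n+1} = state_n + (h/2)·(k1 + k2).
0.000000: (0.900000, -1.790000)
  k1 = (-1.790000, -1.314000)
  predictor → (0.542000, -2.052800)
  k2 = (-2.052800, -0.791320)
  → (0.515720, -2.000532)
(u(0.2), v(0.2)) ≈ (0.5157, -2.0005)

0.5157, -2.0005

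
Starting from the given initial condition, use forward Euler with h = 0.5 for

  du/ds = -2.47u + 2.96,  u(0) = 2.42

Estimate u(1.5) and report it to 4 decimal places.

1.1825

Euler: u_{n+1} = u_n + h·f(s_n, u_n).
s=0.000000, u=2.420000: f=-3.017400 → u ← 2.420000 + 0.5·(-3.017400) = 0.911300
s=0.500000, u=0.911300: f=0.709089 → u ← 0.911300 + 0.5·0.709089 = 1.265845
s=1.000000, u=1.265845: f=-0.166636 → u ← 1.265845 + 0.5·(-0.166636) = 1.182527
u(1.5) ≈ 1.1825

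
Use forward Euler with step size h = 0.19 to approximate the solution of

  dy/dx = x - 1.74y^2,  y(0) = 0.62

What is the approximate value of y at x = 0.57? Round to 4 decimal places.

0.4543

Euler: y_{n+1} = y_n + h·f(x_n, y_n).
x=0.000000, y=0.620000: f=-0.668856 → y ← 0.620000 + 0.19·(-0.668856) = 0.492917
x=0.190000, y=0.492917: f=-0.232763 → y ← 0.492917 + 0.19·(-0.232763) = 0.448692
x=0.380000, y=0.448692: f=0.029695 → y ← 0.448692 + 0.19·0.029695 = 0.454334
y(0.57) ≈ 0.4543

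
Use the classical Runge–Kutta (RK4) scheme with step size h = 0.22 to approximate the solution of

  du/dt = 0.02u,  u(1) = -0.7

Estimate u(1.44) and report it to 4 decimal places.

RK4: k1 = f(t_n, u_n); k2 = f(t_n + h/2, u_n + (h/2)·k1); k3 = f(t_n + h/2, u_n + (h/2)·k2); k4 = f(t_n + h, u_n + h·k3); u_{n+1} = u_n + (h/6)·(k1 + 2k2 + 2k3 + k4).
t=1.000000, u=-0.700000:
  k1 = f(1.000000, -0.700000) = -0.014000
  k2 = f(1.110000, -0.701540) = -0.014031
  k3 = f(1.110000, -0.701543) = -0.014031
  k4 = f(1.220000, -0.703087) = -0.014062
  u ← -0.700000 + (0.22/6)·(k1 + 2k2 + 2k3 + k4) = -0.703087
t=1.220000, u=-0.703087:
  k1 = f(1.220000, -0.703087) = -0.014062
  k2 = f(1.330000, -0.704634) = -0.014093
  k3 = f(1.330000, -0.704637) = -0.014093
  k4 = f(1.440000, -0.706187) = -0.014124
  u ← -0.703087 + (0.22/6)·(k1 + 2k2 + 2k3 + k4) = -0.706187
u(1.44) ≈ -0.7062

-0.7062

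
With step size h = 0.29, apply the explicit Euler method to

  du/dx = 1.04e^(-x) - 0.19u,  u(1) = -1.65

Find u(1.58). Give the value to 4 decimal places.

-1.2853

Euler: u_{n+1} = u_n + h·f(x_n, u_n).
x=1.000000, u=-1.650000: f=0.696095 → u ← -1.650000 + 0.29·0.696095 = -1.448133
x=1.290000, u=-1.448133: f=0.561427 → u ← -1.448133 + 0.29·0.561427 = -1.285319
u(1.58) ≈ -1.2853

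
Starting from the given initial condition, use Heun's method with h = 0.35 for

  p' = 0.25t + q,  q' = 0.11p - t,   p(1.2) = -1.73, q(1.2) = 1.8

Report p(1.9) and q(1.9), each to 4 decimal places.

-0.5728, 0.6327

Heun on (p,q): k1 = f(t_n, state_n); k2 = f(t_n + h, state_n + h·k1); state_{n+1} = state_n + (h/2)·(k1 + k2).
1.200000: (-1.730000, 1.800000)
  k1 = (2.100000, -1.390300)
  predictor → (-0.995000, 1.313395)
  k2 = (1.700895, -1.659450)
  → (-1.064843, 1.266294)
1.550000: (-1.064843, 1.266294)
  k1 = (1.653794, -1.667133)
  predictor → (-0.486016, 0.682797)
  k2 = (1.157797, -1.953462)
  → (-0.572815, 0.632690)
(p(1.9), q(1.9)) ≈ (-0.5728, 0.6327)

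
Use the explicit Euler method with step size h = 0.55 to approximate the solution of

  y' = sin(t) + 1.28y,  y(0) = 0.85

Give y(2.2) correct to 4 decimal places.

9.3846

Euler: y_{n+1} = y_n + h·f(t_n, y_n).
t=0.000000, y=0.850000: f=1.088000 → y ← 0.850000 + 0.55·1.088000 = 1.448400
t=0.550000, y=1.448400: f=2.376639 → y ← 1.448400 + 0.55·2.376639 = 2.755552
t=1.100000, y=2.755552: f=4.418313 → y ← 2.755552 + 0.55·4.418313 = 5.185624
t=1.650000, y=5.185624: f=7.634464 → y ← 5.185624 + 0.55·7.634464 = 9.384579
y(2.2) ≈ 9.3846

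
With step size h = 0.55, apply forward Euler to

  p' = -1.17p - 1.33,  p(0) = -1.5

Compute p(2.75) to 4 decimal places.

-1.1388

Euler: p_{n+1} = p_n + h·f(x_n, p_n).
x=0.000000, p=-1.500000: f=0.425000 → p ← -1.500000 + 0.55·0.425000 = -1.266250
x=0.550000, p=-1.266250: f=0.151512 → p ← -1.266250 + 0.55·0.151512 = -1.182918
x=1.100000, p=-1.182918: f=0.054014 → p ← -1.182918 + 0.55·0.054014 = -1.153210
x=1.650000, p=-1.153210: f=0.019256 → p ← -1.153210 + 0.55·0.019256 = -1.142619
x=2.200000, p=-1.142619: f=0.006865 → p ← -1.142619 + 0.55·0.006865 = -1.138844
p(2.75) ≈ -1.1388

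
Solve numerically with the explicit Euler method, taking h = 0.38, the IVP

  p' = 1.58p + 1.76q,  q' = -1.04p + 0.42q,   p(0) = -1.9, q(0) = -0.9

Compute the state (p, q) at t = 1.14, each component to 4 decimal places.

Euler on (p,q): p_{n+1} = p_n + h·p', q_{n+1} = q_n + h·q'.
0.000000: (-1.900000, -0.900000); f=(-4.586000, 1.598000) → (-3.642680, -0.292760)
0.380000: (-3.642680, -0.292760); f=(-6.270692, 3.665428) → (-6.025543, 1.100103)
0.760000: (-6.025543, 1.100103); f=(-7.584177, 6.728608) → (-8.907530, 3.656974)
(p(1.14), q(1.14)) ≈ (-8.9075, 3.6570)

-8.9075, 3.6570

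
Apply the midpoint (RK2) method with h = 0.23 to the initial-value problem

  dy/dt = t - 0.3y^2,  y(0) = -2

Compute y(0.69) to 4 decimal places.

Midpoint: k1 = f(t_n, y_n); k2 = f(t_n + h/2, y_n + (h/2)·k1); y_{n+1} = y_n + h·k2.
t=0.000000, y=-2.000000:
  k1 = f(0.000000, -2.000000) = -1.200000
  k2 = f(0.115000, -2.138000) = -1.256313
  y ← -2.000000 + 0.23·(-1.256313) = -2.288952
t=0.230000, y=-2.288952:
  k1 = f(0.230000, -2.288952) = -1.341790
  k2 = f(0.345000, -2.443258) = -1.445853
  y ← -2.288952 + 0.23·(-1.445853) = -2.621498
t=0.460000, y=-2.621498:
  k1 = f(0.460000, -2.621498) = -1.601676
  k2 = f(0.575000, -2.805691) = -1.786570
  y ← -2.621498 + 0.23·(-1.786570) = -3.032409
y(0.69) ≈ -3.0324

-3.0324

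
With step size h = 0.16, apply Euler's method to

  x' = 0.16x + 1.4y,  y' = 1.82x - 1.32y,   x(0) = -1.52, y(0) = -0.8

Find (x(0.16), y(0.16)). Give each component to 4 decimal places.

Euler on (x,y): x_{n+1} = x_n + h·x', y_{n+1} = y_n + h·y'.
0.000000: (-1.520000, -0.800000); f=(-1.363200, -1.710400) → (-1.738112, -1.073664)
(x(0.16), y(0.16)) ≈ (-1.7381, -1.0737)

-1.7381, -1.0737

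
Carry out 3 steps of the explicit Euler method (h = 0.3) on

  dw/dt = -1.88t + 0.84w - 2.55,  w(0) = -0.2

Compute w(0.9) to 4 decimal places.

Euler: w_{n+1} = w_n + h·f(t_n, w_n).
t=0.000000, w=-0.200000: f=-2.718000 → w ← -0.200000 + 0.3·(-2.718000) = -1.015400
t=0.300000, w=-1.015400: f=-3.966936 → w ← -1.015400 + 0.3·(-3.966936) = -2.205481
t=0.600000, w=-2.205481: f=-5.530604 → w ← -2.205481 + 0.3·(-5.530604) = -3.864662
w(0.9) ≈ -3.8647

-3.8647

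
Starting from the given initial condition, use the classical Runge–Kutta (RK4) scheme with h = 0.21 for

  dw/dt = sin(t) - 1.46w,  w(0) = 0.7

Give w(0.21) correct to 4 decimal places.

0.5351

RK4: k1 = f(t_n, w_n); k2 = f(t_n + h/2, w_n + (h/2)·k1); k3 = f(t_n + h/2, w_n + (h/2)·k2); k4 = f(t_n + h, w_n + h·k3); w_{n+1} = w_n + (h/6)·(k1 + 2k2 + 2k3 + k4).
t=0.000000, w=0.700000:
  k1 = f(0.000000, 0.700000) = -1.022000
  k2 = f(0.105000, 0.592690) = -0.760520
  k3 = f(0.105000, 0.620145) = -0.800605
  k4 = f(0.210000, 0.531873) = -0.568075
  w ← 0.700000 + (0.21/6)·(k1 + 2k2 + 2k3 + k4) = 0.535069
w(0.21) ≈ 0.5351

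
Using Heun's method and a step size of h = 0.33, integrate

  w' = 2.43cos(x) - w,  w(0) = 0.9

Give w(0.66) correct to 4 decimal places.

1.5126

Heun: k1 = f(x_n, w_n); k2 = f(x_n + h, w_n + h·k1); w_{n+1} = w_n + (h/2)·(k1 + k2).
x=0.000000, w=0.900000:
  k1 = f(0.000000, 0.900000) = 1.530000
  k2 = f(0.330000, 1.404900) = 0.893983
  w ← 0.900000 + (0.33/2)·(1.530000 + 0.893983) = 1.299957
x=0.330000, w=1.299957:
  k1 = f(0.330000, 1.299957) = 0.998926
  k2 = f(0.660000, 1.629603) = 0.290078
  w ← 1.299957 + (0.33/2)·(0.998926 + 0.290078) = 1.512643
w(0.66) ≈ 1.5126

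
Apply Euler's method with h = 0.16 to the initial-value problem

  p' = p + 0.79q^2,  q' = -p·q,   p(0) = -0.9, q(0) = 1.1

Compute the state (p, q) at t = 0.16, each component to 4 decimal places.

Euler on (p,q): p_{n+1} = p_n + h·p', q_{n+1} = q_n + h·q'.
0.000000: (-0.900000, 1.100000); f=(0.055900, 0.990000) → (-0.891056, 1.258400)
(p(0.16), q(0.16)) ≈ (-0.8911, 1.2584)

-0.8911, 1.2584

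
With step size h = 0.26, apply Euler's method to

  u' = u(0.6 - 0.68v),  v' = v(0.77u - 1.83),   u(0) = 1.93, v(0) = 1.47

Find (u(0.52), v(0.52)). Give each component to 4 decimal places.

Euler on (u,v): u_{n+1} = u_n + h·u', v_{n+1} = v_n + h·v'.
0.000000: (1.930000, 1.470000); f=(-0.771228, -0.505533) → (1.729481, 1.338561)
0.260000: (1.729481, 1.338561); f=(-0.536523, -0.667005) → (1.589985, 1.165140)
(u(0.52), v(0.52)) ≈ (1.5900, 1.1651)

1.5900, 1.1651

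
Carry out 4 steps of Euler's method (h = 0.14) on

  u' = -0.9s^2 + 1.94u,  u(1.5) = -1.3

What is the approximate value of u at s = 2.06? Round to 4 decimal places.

-5.5020

Euler: u_{n+1} = u_n + h·f(s_n, u_n).
s=1.500000, u=-1.300000: f=-4.547000 → u ← -1.300000 + 0.14·(-4.547000) = -1.936580
s=1.640000, u=-1.936580: f=-6.177605 → u ← -1.936580 + 0.14·(-6.177605) = -2.801445
s=1.780000, u=-2.801445: f=-8.286363 → u ← -2.801445 + 0.14·(-8.286363) = -3.961536
s=1.920000, u=-3.961536: f=-11.003139 → u ← -3.961536 + 0.14·(-11.003139) = -5.501975
u(2.06) ≈ -5.5020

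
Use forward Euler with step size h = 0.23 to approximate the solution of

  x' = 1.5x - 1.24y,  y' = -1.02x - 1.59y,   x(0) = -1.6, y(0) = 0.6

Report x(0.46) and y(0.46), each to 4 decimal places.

-3.3402, 1.0245

Euler on (x,y): x_{n+1} = x_n + h·x', y_{n+1} = y_n + h·y'.
0.000000: (-1.600000, 0.600000); f=(-3.144000, 0.678000) → (-2.323120, 0.755940)
0.230000: (-2.323120, 0.755940); f=(-4.422046, 1.167638) → (-3.340190, 1.024497)
(x(0.46), y(0.46)) ≈ (-3.3402, 1.0245)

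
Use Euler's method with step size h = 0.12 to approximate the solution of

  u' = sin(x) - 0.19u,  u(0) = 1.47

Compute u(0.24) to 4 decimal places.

Euler: u_{n+1} = u_n + h·f(x_n, u_n).
x=0.000000, u=1.470000: f=-0.279300 → u ← 1.470000 + 0.12·(-0.279300) = 1.436484
x=0.120000, u=1.436484: f=-0.153220 → u ← 1.436484 + 0.12·(-0.153220) = 1.418098
u(0.24) ≈ 1.4181

1.4181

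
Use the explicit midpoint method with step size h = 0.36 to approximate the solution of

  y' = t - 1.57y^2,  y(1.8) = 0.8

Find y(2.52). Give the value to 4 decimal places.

Midpoint: k1 = f(t_n, y_n); k2 = f(t_n + h/2, y_n + (h/2)·k1); y_{n+1} = y_n + h·k2.
t=1.800000, y=0.800000:
  k1 = f(1.800000, 0.800000) = 0.795200
  k2 = f(1.980000, 0.943136) = 0.583476
  y ← 0.800000 + 0.36·0.583476 = 1.010051
t=2.160000, y=1.010051:
  k1 = f(2.160000, 1.010051) = 0.558280
  k2 = f(2.340000, 1.110542) = 0.403714
  y ← 1.010051 + 0.36·0.403714 = 1.155389
y(2.52) ≈ 1.1554

1.1554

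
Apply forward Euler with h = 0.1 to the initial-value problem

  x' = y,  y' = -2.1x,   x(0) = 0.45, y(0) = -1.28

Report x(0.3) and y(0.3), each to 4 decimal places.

0.0403, -1.4809

Euler on (x,y): x_{n+1} = x_n + h·x', y_{n+1} = y_n + h·y'.
0.000000: (0.450000, -1.280000); f=(-1.280000, -0.945000) → (0.322000, -1.374500)
0.100000: (0.322000, -1.374500); f=(-1.374500, -0.676200) → (0.184550, -1.442120)
0.200000: (0.184550, -1.442120); f=(-1.442120, -0.387555) → (0.040338, -1.480876)
(x(0.3), y(0.3)) ≈ (0.0403, -1.4809)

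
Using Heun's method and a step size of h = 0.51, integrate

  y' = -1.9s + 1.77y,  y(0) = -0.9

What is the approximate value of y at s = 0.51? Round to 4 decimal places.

Heun: k1 = f(s_n, y_n); k2 = f(s_n + h, y_n + h·k1); y_{n+1} = y_n + (h/2)·(k1 + k2).
s=0.000000, y=-0.900000:
  k1 = f(0.000000, -0.900000) = -1.593000
  k2 = f(0.510000, -1.712430) = -4.000001
  y ← -0.900000 + (0.51/2)·(-1.593000 + (-4.000001)) = -2.326215
y(0.51) ≈ -2.3262

-2.3262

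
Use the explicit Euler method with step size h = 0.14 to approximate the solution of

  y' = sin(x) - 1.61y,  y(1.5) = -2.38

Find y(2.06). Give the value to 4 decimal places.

-0.4705

Euler: y_{n+1} = y_n + h·f(x_n, y_n).
x=1.500000, y=-2.380000: f=4.829295 → y ← -2.380000 + 0.14·4.829295 = -1.703899
x=1.640000, y=-1.703899: f=3.740883 → y ← -1.703899 + 0.14·3.740883 = -1.180175
x=1.780000, y=-1.180175: f=2.878278 → y ← -1.180175 + 0.14·2.878278 = -0.777216
x=1.920000, y=-0.777216: f=2.190963 → y ← -0.777216 + 0.14·2.190963 = -0.470481
y(2.06) ≈ -0.4705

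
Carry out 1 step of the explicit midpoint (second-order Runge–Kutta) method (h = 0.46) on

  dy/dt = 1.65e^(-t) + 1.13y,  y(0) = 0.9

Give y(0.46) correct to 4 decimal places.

Midpoint: k1 = f(t_n, y_n); k2 = f(t_n + h/2, y_n + (h/2)·k1); y_{n+1} = y_n + h·k2.
t=0.000000, y=0.900000:
  k1 = f(0.000000, 0.900000) = 2.667000
  k2 = f(0.230000, 1.513410) = 3.021134
  y ← 0.900000 + 0.46·3.021134 = 2.289722
y(0.46) ≈ 2.2897

2.2897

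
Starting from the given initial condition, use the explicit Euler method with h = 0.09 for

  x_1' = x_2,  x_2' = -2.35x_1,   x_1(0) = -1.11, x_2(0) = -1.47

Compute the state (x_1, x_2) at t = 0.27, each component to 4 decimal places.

-1.4410, -0.6862

Euler on (x_1,x_2): x_1_{n+1} = x_1_n + h·x_1', x_2_{n+1} = x_2_n + h·x_2'.
0.000000: (-1.110000, -1.470000); f=(-1.470000, 2.608500) → (-1.242300, -1.235235)
0.090000: (-1.242300, -1.235235); f=(-1.235235, 2.919405) → (-1.353471, -0.972489)
0.180000: (-1.353471, -0.972489); f=(-0.972489, 3.180657) → (-1.440995, -0.686229)
(x_1(0.27), x_2(0.27)) ≈ (-1.4410, -0.6862)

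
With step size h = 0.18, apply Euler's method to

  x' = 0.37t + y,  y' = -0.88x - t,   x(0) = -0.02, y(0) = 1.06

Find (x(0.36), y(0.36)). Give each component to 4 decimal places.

Euler on (x,y): x_{n+1} = x_n + h·x', y_{n+1} = y_n + h·y'.
0.000000: (-0.020000, 1.060000); f=(1.060000, 0.017600) → (0.170800, 1.063168)
0.180000: (0.170800, 1.063168); f=(1.129768, -0.330304) → (0.374158, 1.003713)
(x(0.36), y(0.36)) ≈ (0.3742, 1.0037)

0.3742, 1.0037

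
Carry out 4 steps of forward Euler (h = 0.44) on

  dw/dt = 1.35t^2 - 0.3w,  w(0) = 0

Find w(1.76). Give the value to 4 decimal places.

1.5209

Euler: w_{n+1} = w_n + h·f(t_n, w_n).
t=0.000000, w=0.000000: f=0.000000 → w ← 0.000000 + 0.44·0.000000 = 0.000000
t=0.440000, w=0.000000: f=0.261360 → w ← 0.000000 + 0.44·0.261360 = 0.114998
t=0.880000, w=0.114998: f=1.010940 → w ← 0.114998 + 0.44·1.010940 = 0.559812
t=1.320000, w=0.559812: f=2.184296 → w ← 0.559812 + 0.44·2.184296 = 1.520903
w(1.76) ≈ 1.5209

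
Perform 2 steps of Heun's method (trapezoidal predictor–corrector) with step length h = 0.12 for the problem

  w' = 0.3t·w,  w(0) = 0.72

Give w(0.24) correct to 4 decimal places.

0.7262

Heun: k1 = f(t_n, w_n); k2 = f(t_n + h, w_n + h·k1); w_{n+1} = w_n + (h/2)·(k1 + k2).
t=0.000000, w=0.720000:
  k1 = f(0.000000, 0.720000) = 0.000000
  k2 = f(0.120000, 0.720000) = 0.025920
  w ← 0.720000 + (0.12/2)·(0.000000 + 0.025920) = 0.721555
t=0.120000, w=0.721555:
  k1 = f(0.120000, 0.721555) = 0.025976
  k2 = f(0.240000, 0.724672) = 0.052176
  w ← 0.721555 + (0.12/2)·(0.025976 + 0.052176) = 0.726244
w(0.24) ≈ 0.7262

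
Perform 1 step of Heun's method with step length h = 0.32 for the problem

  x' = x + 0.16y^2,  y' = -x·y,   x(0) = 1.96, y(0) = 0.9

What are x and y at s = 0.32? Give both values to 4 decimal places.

Heun on (x,y): k1 = f(s_n, state_n); k2 = f(s_n + h, state_n + h·k1); state_{n+1} = state_n + (h/2)·(k1 + k2).
0.000000: (1.960000, 0.900000)
  k1 = (2.089600, -1.764000)
  predictor → (2.628672, 0.335520)
  k2 = (2.646684, -0.881972)
  → (2.717805, 0.476644)
(x(0.32), y(0.32)) ≈ (2.7178, 0.4766)

2.7178, 0.4766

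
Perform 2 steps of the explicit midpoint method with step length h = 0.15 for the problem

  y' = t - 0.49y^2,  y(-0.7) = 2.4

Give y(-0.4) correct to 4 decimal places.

Midpoint: k1 = f(t_n, y_n); k2 = f(t_n + h/2, y_n + (h/2)·k1); y_{n+1} = y_n + h·k2.
t=-0.700000, y=2.400000:
  k1 = f(-0.700000, 2.400000) = -3.522400
  k2 = f(-0.625000, 2.135820) = -2.860246
  y ← 2.400000 + 0.15·(-2.860246) = 1.970963
t=-0.550000, y=1.970963:
  k1 = f(-0.550000, 1.970963) = -2.453501
  k2 = f(-0.475000, 1.786951) = -2.039664
  y ← 1.970963 + 0.15·(-2.039664) = 1.665013
y(-0.4) ≈ 1.6650

1.6650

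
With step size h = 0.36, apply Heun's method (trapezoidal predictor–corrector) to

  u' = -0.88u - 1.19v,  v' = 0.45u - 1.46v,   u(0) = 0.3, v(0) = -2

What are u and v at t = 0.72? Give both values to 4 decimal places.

0.7725, -0.5854

Heun on (u,v): k1 = f(t_n, state_n); k2 = f(t_n + h, state_n + h·k1); state_{n+1} = state_n + (h/2)·(k1 + k2).
0.000000: (0.300000, -2.000000)
  k1 = (2.116000, 3.055000)
  predictor → (1.061760, -0.900200)
  k2 = (0.136889, 1.792084)
  → (0.705520, -1.127525)
0.360000: (0.705520, -1.127525)
  k1 = (0.720897, 1.963670)
  predictor → (0.965043, -0.420604)
  k2 = (-0.348720, 1.048351)
  → (0.772512, -0.585361)
(u(0.72), v(0.72)) ≈ (0.7725, -0.5854)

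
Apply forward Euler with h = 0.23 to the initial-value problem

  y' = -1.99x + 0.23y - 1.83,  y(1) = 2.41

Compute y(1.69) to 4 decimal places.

-0.2860

Euler: y_{n+1} = y_n + h·f(x_n, y_n).
x=1.000000, y=2.410000: f=-3.265700 → y ← 2.410000 + 0.23·(-3.265700) = 1.658889
x=1.230000, y=1.658889: f=-3.896156 → y ← 1.658889 + 0.23·(-3.896156) = 0.762773
x=1.460000, y=0.762773: f=-4.559962 → y ← 0.762773 + 0.23·(-4.559962) = -0.286018
y(1.69) ≈ -0.2860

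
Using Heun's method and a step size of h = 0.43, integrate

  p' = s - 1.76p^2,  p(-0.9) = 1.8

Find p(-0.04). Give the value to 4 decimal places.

-0.2898

Heun: k1 = f(s_n, p_n); k2 = f(s_n + h, p_n + h·k1); p_{n+1} = p_n + (h/2)·(k1 + k2).
s=-0.900000, p=1.800000:
  k1 = f(-0.900000, 1.800000) = -6.602400
  k2 = f(-0.470000, -1.039032) = -2.370074
  p ← 1.800000 + (0.43/2)·(-6.602400 + (-2.370074)) = -0.129082
s=-0.470000, p=-0.129082:
  k1 = f(-0.470000, -0.129082) = -0.499325
  k2 = f(-0.040000, -0.343792) = -0.248019
  p ← -0.129082 + (0.43/2)·(-0.499325 + (-0.248019)) = -0.289761
p(-0.04) ≈ -0.2898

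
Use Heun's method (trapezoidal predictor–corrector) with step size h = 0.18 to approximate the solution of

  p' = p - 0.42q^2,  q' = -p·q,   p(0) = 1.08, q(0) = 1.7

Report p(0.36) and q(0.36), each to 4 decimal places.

1.1702, 1.1508

Heun on (p,q): k1 = f(s_n, state_n); k2 = f(s_n + h, state_n + h·k1); state_{n+1} = state_n + (h/2)·(k1 + k2).
0.000000: (1.080000, 1.700000)
  k1 = (-0.133800, -1.836000)
  predictor → (1.055916, 1.369520)
  k2 = (0.268170, -1.446098)
  → (1.092093, 1.404611)
0.180000: (1.092093, 1.404611)
  k1 = (0.263462, -1.533966)
  predictor → (1.139516, 1.128497)
  k2 = (0.604644, -1.285941)
  → (1.170223, 1.150819)
(p(0.36), q(0.36)) ≈ (1.1702, 1.1508)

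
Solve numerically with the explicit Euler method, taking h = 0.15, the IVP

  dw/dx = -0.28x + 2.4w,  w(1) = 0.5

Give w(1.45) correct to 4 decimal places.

Euler: w_{n+1} = w_n + h·f(x_n, w_n).
x=1.000000, w=0.500000: f=0.920000 → w ← 0.500000 + 0.15·0.920000 = 0.638000
x=1.150000, w=0.638000: f=1.209200 → w ← 0.638000 + 0.15·1.209200 = 0.819380
x=1.300000, w=0.819380: f=1.602512 → w ← 0.819380 + 0.15·1.602512 = 1.059757
w(1.45) ≈ 1.0598

1.0598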